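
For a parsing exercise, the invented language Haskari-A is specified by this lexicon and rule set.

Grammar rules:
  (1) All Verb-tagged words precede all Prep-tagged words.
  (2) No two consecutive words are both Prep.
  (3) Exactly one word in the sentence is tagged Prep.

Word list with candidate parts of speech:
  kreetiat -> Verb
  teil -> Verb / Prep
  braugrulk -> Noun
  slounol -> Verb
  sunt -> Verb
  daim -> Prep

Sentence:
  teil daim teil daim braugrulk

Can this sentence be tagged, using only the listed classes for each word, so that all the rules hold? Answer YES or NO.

Candidates per position — 1:teil {Verb,Prep}; 2:daim {Prep}; 3:teil {Verb,Prep}; 4:daim {Prep}; 5:braugrulk {Noun}.
Rule 3 cannot be satisfied by any choice of tags from the lexicon.
So there is no consistent tagging.

NO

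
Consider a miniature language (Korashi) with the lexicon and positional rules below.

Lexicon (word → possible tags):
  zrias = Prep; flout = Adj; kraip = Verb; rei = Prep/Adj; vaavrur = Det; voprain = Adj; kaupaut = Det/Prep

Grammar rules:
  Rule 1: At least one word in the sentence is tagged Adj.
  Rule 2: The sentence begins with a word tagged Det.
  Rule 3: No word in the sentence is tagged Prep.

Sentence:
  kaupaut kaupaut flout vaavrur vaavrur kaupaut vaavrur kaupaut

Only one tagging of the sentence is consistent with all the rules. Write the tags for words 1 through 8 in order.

Det Det Adj Det Det Det Det Det

Candidates per position — 1:kaupaut {Det,Prep}; 2:kaupaut {Det,Prep}; 3:flout {Adj}; 4:vaavrur {Det}; 5:vaavrur {Det}; 6:kaupaut {Det,Prep}; 7:vaavrur {Det}; 8:kaupaut {Det,Prep}.
At position 1, choosing Prep makes rule 2 impossible to satisfy; hence Det.
At position 2, choosing Prep makes rule 3 impossible to satisfy; hence Det.
At position 6, choosing Prep makes rule 3 impossible to satisfy; hence Det.
At position 8, choosing Prep makes rule 3 impossible to satisfy; hence Det.
The only consistent sequence is: Det Det Adj Det Det Det Det Det.
Rule-by-rule: rule 1 ok; rule 2 ok; rule 3 ok.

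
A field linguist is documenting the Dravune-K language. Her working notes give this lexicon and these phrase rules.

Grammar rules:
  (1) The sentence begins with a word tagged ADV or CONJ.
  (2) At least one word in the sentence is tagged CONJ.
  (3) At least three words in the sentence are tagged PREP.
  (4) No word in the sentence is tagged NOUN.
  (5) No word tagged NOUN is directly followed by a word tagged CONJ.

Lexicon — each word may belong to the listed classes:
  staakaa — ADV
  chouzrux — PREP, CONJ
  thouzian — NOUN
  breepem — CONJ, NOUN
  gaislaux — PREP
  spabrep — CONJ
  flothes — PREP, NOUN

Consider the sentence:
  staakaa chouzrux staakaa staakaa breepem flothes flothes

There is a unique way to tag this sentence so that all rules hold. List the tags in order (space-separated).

ADV PREP ADV ADV CONJ PREP PREP

Candidates per position — 1:staakaa {ADV}; 2:chouzrux {PREP,CONJ}; 3:staakaa {ADV}; 4:staakaa {ADV}; 5:breepem {CONJ,NOUN}; 6:flothes {PREP,NOUN}; 7:flothes {PREP,NOUN}.
Position 2: tagging it CONJ would leave rule 3 unsatisfiable, so it must be PREP.
Position 5: tagging it NOUN would leave rule 2 unsatisfiable, so it must be CONJ.
Position 6: tagging it NOUN would leave rule 3 unsatisfiable, so it must be PREP.
Position 7: tagging it NOUN would leave rule 3 unsatisfiable, so it must be PREP.
The only consistent sequence is: ADV PREP ADV ADV CONJ PREP PREP.
Checking: rule 1 ok; rule 2 ok; rule 3 ok; rule 4 ok; rule 5 ok.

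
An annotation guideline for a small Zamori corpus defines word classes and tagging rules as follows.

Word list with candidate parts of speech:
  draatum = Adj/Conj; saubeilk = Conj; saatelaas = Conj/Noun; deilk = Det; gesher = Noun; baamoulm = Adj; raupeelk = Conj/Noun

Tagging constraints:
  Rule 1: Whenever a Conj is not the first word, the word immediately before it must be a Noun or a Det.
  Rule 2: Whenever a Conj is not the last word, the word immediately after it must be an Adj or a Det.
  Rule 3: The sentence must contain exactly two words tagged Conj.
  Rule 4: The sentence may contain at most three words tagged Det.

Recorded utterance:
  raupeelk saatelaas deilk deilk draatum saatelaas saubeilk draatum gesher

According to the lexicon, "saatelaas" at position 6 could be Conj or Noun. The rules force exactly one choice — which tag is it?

Candidates per position — 1:raupeelk {Conj,Noun}; 2:saatelaas {Conj,Noun}; 3:deilk {Det}; 4:deilk {Det}; 5:draatum {Adj,Conj}; 6:saatelaas {Conj,Noun}; 7:saubeilk {Conj}; 8:draatum {Adj,Conj}; 9:gesher {Noun}.
Position 1: tagging it Conj would leave rule 2 unsatisfiable, so it must be Noun.
Position 5: tagging it Conj would leave rule 2 unsatisfiable, so it must be Adj.
Position 6: tagging it Conj would leave rule 1 unsatisfiable, so it must be Noun.
Position 8: tagging it Conj would leave rule 1 unsatisfiable, so it must be Adj.
Position 2: tagging it Noun would leave rule 3 unsatisfiable, so it must be Conj.
The unique satisfying tagging is: Noun Conj Det Det Adj Noun Conj Adj Noun.
Verifying each rule — rule 1 satisfied; rule 2 satisfied; rule 3 satisfied; rule 4 satisfied.

Noun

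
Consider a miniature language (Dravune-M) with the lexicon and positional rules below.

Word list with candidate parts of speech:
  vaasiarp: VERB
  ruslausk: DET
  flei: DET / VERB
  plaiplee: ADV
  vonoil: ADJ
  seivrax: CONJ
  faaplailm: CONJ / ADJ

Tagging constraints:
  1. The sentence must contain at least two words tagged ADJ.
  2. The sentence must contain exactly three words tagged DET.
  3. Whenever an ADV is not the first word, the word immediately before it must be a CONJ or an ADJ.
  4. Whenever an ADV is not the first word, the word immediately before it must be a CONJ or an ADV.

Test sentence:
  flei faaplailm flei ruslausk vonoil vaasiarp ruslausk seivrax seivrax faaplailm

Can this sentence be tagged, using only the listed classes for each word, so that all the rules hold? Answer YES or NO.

YES

Candidates per position — 1:flei {DET,VERB}; 2:faaplailm {CONJ,ADJ}; 3:flei {DET,VERB}; 4:ruslausk {DET}; 5:vonoil {ADJ}; 6:vaasiarp {VERB}; 7:ruslausk {DET}; 8:seivrax {CONJ}; 9:seivrax {CONJ}; 10:faaplailm {CONJ,ADJ}.
One satisfying assignment: DET ADJ VERB DET ADJ VERB DET CONJ CONJ ADJ.
Checking: rule 1 ok; rule 2 ok; rule 3 ok; rule 4 ok.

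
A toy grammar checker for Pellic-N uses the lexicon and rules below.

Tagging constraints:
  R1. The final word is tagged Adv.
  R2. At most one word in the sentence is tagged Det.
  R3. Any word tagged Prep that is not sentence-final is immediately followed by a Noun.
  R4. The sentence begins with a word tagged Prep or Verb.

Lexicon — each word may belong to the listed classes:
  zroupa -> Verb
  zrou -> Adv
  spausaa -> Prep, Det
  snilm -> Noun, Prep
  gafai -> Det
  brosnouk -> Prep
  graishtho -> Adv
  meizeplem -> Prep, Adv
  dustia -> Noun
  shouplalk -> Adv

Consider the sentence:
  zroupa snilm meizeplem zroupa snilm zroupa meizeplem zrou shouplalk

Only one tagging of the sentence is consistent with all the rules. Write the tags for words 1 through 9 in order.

Verb Noun Adv Verb Noun Verb Adv Adv Adv

Candidates per position — 1:zroupa {Verb}; 2:snilm {Noun,Prep}; 3:meizeplem {Prep,Adv}; 4:zroupa {Verb}; 5:snilm {Noun,Prep}; 6:zroupa {Verb}; 7:meizeplem {Prep,Adv}; 8:zrou {Adv}; 9:shouplalk {Adv}.
Position 2: tagging it Prep would leave rule 3 unsatisfiable, so it must be Noun.
Position 3: tagging it Prep would leave rule 3 unsatisfiable, so it must be Adv.
Position 5: tagging it Prep would leave rule 3 unsatisfiable, so it must be Noun.
Position 7: tagging it Prep would leave rule 3 unsatisfiable, so it must be Adv.
The unique satisfying tagging is: Verb Noun Adv Verb Noun Verb Adv Adv Adv.
Rule-by-rule: rule 1 holds; rule 2 holds; rule 3 holds; rule 4 holds.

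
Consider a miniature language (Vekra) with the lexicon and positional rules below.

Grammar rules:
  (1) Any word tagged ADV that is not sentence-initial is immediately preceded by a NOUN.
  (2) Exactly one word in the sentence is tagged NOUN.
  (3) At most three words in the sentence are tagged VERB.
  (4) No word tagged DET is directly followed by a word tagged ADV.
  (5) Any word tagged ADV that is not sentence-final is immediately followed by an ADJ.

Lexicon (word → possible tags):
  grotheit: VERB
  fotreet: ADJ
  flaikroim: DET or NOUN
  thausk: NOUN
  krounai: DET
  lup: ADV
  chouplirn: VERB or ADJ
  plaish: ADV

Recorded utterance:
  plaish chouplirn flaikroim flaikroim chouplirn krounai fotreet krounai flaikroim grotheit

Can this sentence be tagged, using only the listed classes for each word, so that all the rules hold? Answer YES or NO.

YES

Candidates per position — 1:plaish {ADV}; 2:chouplirn {VERB,ADJ}; 3:flaikroim {DET,NOUN}; 4:flaikroim {DET,NOUN}; 5:chouplirn {VERB,ADJ}; 6:krounai {DET}; 7:fotreet {ADJ}; 8:krounai {DET}; 9:flaikroim {DET,NOUN}; 10:grotheit {VERB}.
One satisfying assignment: ADV ADJ DET NOUN ADJ DET ADJ DET DET VERB.
Check: rule 1 holds; rule 2 holds; rule 3 holds; rule 4 holds; rule 5 holds.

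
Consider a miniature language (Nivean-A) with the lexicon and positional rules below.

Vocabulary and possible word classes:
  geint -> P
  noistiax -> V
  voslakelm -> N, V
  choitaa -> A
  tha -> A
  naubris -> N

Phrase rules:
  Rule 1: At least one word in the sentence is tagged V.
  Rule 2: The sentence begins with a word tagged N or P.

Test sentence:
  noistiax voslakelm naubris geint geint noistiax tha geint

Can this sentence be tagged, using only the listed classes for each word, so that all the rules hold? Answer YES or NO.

Candidates per position — 1:noistiax {V}; 2:voslakelm {N,V}; 3:naubris {N}; 4:geint {P}; 5:geint {P}; 6:noistiax {V}; 7:tha {A}; 8:geint {P}.
Rule 2 cannot be satisfied by any choice of tags from the lexicon.
So there is no consistent tagging.

NO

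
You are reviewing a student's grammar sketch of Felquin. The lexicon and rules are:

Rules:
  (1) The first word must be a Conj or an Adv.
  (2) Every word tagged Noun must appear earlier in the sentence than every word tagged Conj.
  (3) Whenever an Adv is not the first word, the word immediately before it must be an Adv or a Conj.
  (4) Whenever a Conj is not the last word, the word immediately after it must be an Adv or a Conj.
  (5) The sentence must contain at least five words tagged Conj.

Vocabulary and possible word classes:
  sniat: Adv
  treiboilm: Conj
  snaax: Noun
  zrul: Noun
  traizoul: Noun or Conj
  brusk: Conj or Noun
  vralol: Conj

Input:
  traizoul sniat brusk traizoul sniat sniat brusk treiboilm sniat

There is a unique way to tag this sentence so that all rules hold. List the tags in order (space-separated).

Candidates per position — 1:traizoul {Noun,Conj}; 2:sniat {Adv}; 3:brusk {Conj,Noun}; 4:traizoul {Noun,Conj}; 5:sniat {Adv}; 6:sniat {Adv}; 7:brusk {Conj,Noun}; 8:treiboilm {Conj}; 9:sniat {Adv}.
Position 1: Noun is ruled out by rule 1; that leaves Conj.
Position 3: Noun is ruled out by rule 2; that leaves Conj.
Position 4: Noun is ruled out by rule 2; that leaves Conj.
Position 7: Noun is ruled out by rule 2; that leaves Conj.
So the tagging must be: Conj Adv Conj Conj Adv Adv Conj Conj Adv.
Checking: rule 1 ok; rule 2 ok; rule 3 ok; rule 4 ok; rule 5 ok.

Conj Adv Conj Conj Adv Adv Conj Conj Adv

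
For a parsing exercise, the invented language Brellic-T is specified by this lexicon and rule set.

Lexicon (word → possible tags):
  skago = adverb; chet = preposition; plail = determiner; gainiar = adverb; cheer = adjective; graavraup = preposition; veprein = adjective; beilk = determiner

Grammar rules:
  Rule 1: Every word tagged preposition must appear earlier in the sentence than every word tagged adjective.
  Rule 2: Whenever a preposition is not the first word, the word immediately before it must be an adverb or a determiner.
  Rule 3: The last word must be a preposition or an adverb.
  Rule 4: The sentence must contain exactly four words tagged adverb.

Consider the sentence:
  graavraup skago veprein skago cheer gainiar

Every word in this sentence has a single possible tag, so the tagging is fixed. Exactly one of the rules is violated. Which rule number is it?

4

Fixed tagging: preposition adverb adjective adverb adjective adverb.
Checking each rule: R1 ✓, R2 ✓, R3 ✓, R4 ✗.
Only rule 4 fails.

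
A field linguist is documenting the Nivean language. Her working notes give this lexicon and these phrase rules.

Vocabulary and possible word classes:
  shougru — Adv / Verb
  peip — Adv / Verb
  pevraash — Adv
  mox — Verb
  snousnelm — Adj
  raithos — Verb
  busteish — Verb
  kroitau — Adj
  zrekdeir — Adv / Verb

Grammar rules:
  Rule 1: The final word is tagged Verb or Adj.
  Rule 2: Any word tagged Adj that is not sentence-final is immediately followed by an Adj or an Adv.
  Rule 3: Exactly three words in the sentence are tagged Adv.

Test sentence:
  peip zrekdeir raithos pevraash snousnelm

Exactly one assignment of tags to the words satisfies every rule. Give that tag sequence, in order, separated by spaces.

Adv Adv Verb Adv Adj

Candidates per position — 1:peip {Adv,Verb}; 2:zrekdeir {Adv,Verb}; 3:raithos {Verb}; 4:pevraash {Adv}; 5:snousnelm {Adj}.
Word 1 cannot be Verb — rule 3 would then fail for every completion. It is Adv.
Word 2 cannot be Verb — rule 3 would then fail for every completion. It is Adv.
The unique satisfying tagging is: Adv Adv Verb Adv Adj.
Check: rule 1 holds; rule 2 holds; rule 3 holds.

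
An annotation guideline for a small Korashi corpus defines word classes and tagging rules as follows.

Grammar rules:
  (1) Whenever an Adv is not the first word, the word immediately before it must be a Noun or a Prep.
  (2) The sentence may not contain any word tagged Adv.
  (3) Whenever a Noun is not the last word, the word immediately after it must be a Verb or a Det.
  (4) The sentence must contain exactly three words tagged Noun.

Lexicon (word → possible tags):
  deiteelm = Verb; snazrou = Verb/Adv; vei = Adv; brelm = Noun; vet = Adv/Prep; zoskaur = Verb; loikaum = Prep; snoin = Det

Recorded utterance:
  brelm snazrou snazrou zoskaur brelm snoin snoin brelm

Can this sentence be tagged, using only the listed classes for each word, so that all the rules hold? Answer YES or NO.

Candidates per position — 1:brelm {Noun}; 2:snazrou {Verb,Adv}; 3:snazrou {Verb,Adv}; 4:zoskaur {Verb}; 5:brelm {Noun}; 6:snoin {Det}; 7:snoin {Det}; 8:brelm {Noun}.
One satisfying assignment: Noun Verb Verb Verb Noun Det Det Noun.
Verifying each rule — rule 1 ✓; rule 2 ✓; rule 3 ✓; rule 4 ✓.

YES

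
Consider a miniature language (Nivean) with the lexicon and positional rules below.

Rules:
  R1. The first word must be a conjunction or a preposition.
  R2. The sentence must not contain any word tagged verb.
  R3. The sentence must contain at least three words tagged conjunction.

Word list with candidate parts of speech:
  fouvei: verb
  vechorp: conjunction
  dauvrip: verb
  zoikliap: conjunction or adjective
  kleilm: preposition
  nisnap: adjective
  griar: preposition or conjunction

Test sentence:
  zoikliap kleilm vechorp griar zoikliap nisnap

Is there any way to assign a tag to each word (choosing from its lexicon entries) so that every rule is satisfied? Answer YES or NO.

YES

Candidates per position — 1:zoikliap {conjunction,adjective}; 2:kleilm {preposition}; 3:vechorp {conjunction}; 4:griar {preposition,conjunction}; 5:zoikliap {conjunction,adjective}; 6:nisnap {adjective}.
One satisfying assignment: conjunction preposition conjunction conjunction adjective adjective.
Verifying each rule — rule 1 holds; rule 2 holds; rule 3 holds.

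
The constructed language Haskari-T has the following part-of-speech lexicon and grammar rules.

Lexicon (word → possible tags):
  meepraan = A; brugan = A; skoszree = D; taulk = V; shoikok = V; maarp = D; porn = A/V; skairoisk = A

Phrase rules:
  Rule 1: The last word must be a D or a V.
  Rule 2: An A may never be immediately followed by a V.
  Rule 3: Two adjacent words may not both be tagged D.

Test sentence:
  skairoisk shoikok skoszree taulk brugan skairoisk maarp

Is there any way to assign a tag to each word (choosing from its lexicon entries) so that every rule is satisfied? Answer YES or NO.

Candidates per position — 1:skairoisk {A}; 2:shoikok {V}; 3:skoszree {D}; 4:taulk {V}; 5:brugan {A}; 6:skairoisk {A}; 7:maarp {D}.
Rule 2 cannot be satisfied by any choice of tags from the lexicon.
So there is no consistent tagging.

NO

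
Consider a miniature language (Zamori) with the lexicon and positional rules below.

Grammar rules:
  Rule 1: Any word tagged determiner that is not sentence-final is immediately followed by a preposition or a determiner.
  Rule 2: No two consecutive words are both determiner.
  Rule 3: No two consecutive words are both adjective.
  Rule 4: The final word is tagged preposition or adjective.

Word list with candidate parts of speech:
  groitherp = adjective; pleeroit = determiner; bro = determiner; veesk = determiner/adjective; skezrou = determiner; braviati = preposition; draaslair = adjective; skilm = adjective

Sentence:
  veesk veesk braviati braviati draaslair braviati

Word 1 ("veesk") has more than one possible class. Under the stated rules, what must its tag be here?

Candidates per position — 1:veesk {determiner,adjective}; 2:veesk {determiner,adjective}; 3:braviati {preposition}; 4:braviati {preposition}; 5:draaslair {adjective}; 6:braviati {preposition}.
Position 1: the remaining choice is settled jointly with positions 2 — only adjective at position 1 is part of a tagging that satisfies every rule.
The only consistent sequence is: adjective determiner preposition preposition adjective preposition.
Check: rule 1 satisfied; rule 2 satisfied; rule 3 satisfied; rule 4 satisfied.

adjective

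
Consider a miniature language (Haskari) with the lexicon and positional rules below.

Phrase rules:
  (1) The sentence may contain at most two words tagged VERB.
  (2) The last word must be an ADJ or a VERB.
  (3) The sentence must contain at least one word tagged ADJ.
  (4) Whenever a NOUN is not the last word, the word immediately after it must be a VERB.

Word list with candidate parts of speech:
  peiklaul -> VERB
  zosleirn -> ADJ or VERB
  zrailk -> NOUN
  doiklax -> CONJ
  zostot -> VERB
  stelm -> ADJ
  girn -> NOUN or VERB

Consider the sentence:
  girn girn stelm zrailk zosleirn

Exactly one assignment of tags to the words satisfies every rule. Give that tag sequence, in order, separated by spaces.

Candidates per position — 1:girn {NOUN,VERB}; 2:girn {NOUN,VERB}; 3:stelm {ADJ}; 4:zrailk {NOUN}; 5:zosleirn {ADJ,VERB}.
Position 2: NOUN is ruled out by rule 4; that leaves VERB.
Position 5: ADJ is ruled out by rule 4; that leaves VERB.
Position 1: VERB is ruled out by rule 1; that leaves NOUN.
The unique satisfying tagging is: NOUN VERB ADJ NOUN VERB.
Rule-by-rule: rule 1 holds; rule 2 holds; rule 3 holds; rule 4 holds.

NOUN VERB ADJ NOUN VERB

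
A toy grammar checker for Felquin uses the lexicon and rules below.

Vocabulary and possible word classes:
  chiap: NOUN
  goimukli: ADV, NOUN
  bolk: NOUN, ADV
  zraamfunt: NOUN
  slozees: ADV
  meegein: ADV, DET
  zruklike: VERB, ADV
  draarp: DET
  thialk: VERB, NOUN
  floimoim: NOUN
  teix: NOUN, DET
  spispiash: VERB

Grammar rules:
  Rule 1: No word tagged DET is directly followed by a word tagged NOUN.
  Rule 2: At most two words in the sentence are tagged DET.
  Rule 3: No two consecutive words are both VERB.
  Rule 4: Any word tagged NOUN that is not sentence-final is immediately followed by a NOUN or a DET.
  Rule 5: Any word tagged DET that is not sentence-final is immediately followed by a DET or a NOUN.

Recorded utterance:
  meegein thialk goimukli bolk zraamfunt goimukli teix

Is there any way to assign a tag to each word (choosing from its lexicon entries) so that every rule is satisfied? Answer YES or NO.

Candidates per position — 1:meegein {ADV,DET}; 2:thialk {VERB,NOUN}; 3:goimukli {ADV,NOUN}; 4:bolk {NOUN,ADV}; 5:zraamfunt {NOUN}; 6:goimukli {ADV,NOUN}; 7:teix {NOUN,DET}.
One satisfying assignment: ADV NOUN NOUN NOUN NOUN NOUN NOUN.
Verifying each rule — rule 1 holds; rule 2 holds; rule 3 holds; rule 4 holds; rule 5 holds.

YES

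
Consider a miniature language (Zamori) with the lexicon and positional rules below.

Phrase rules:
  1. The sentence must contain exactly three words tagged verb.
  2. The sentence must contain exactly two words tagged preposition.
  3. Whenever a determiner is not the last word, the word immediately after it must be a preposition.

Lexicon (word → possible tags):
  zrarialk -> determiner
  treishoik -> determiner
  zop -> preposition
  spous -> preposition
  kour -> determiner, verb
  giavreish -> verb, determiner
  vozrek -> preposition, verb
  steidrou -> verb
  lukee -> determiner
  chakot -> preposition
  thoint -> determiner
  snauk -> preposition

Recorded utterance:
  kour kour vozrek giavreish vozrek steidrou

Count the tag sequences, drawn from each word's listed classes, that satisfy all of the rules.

Candidates per position — 1:kour {determiner,verb}; 2:kour {determiner,verb}; 3:vozrek {preposition,verb}; 4:giavreish {verb,determiner}; 5:vozrek {preposition,verb}; 6:steidrou {verb}.
There are 32 candidate sequences in total.
The sequences that satisfy every rule: verb determiner preposition verb preposition verb; verb verb preposition determiner preposition verb.
Count = 2.

2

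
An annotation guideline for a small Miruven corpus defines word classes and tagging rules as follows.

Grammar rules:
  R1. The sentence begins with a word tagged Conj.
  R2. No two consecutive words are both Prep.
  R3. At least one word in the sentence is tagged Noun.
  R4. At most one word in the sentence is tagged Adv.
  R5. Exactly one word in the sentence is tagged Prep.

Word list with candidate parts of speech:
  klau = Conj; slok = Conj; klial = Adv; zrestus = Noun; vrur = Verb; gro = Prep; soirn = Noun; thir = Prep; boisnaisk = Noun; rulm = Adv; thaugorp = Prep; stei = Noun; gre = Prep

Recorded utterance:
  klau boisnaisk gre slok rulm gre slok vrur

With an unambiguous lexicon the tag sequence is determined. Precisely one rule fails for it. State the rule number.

Fixed tagging: Conj Noun Prep Conj Adv Prep Conj Verb.
Rule check: R1 ✓, R2 ✓, R3 ✓, R4 ✓, R5 ✗.
Only rule 5 fails.

5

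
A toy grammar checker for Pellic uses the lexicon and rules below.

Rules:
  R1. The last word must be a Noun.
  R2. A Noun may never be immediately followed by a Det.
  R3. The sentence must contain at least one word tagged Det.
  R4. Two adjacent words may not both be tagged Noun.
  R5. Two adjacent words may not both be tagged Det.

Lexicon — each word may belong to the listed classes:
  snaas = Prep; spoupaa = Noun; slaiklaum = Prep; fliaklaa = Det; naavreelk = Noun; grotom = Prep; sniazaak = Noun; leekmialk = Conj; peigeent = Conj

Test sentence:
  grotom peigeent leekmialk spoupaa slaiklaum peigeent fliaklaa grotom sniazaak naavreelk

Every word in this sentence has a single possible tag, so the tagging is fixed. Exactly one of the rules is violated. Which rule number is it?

4

Fixed tagging: Prep Conj Conj Noun Prep Conj Det Prep Noun Noun.
Rule check: R1 ✓, R2 ✓, R3 ✓, R4 ✗, R5 ✓.
Only rule 4 fails.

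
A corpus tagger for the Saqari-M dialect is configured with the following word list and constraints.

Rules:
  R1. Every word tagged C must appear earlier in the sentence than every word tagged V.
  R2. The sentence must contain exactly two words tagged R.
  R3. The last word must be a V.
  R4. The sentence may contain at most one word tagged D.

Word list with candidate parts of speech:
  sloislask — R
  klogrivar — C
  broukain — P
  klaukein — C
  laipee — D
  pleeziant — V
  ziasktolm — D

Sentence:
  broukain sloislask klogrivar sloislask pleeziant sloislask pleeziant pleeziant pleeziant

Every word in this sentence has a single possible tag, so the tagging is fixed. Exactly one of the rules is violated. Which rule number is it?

2

Fixed tagging: P R C R V R V V V.
Rule check: R1 pass, R2 fail, R3 pass, R4 pass.
Only rule 2 fails.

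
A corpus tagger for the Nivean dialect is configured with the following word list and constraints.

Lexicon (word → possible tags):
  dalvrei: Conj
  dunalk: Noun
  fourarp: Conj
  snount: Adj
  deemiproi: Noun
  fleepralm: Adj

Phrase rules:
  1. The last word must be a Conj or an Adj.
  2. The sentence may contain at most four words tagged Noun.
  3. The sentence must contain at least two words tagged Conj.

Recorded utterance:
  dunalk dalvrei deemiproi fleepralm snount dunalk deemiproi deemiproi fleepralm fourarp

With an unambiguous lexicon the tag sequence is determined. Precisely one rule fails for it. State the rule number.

2

Fixed tagging: Noun Conj Noun Adj Adj Noun Noun Noun Adj Conj.
Applying the rules: R1 ok, R2 fails, R3 ok.
Only rule 2 fails.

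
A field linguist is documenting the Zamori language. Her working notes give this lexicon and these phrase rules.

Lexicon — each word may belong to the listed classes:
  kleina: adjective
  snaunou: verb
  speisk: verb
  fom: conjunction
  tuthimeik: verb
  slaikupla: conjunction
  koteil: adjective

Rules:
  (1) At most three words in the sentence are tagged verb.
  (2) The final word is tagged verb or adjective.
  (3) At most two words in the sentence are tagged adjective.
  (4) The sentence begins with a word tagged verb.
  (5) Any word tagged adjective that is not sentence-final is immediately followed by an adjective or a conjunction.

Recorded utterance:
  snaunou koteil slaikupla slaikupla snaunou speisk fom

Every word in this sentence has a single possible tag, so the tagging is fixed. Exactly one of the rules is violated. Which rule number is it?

2

Fixed tagging: verb adjective conjunction conjunction verb verb conjunction.
Rule check: R1 holds, R2 violated, R3 holds, R4 holds, R5 holds.
Only rule 2 fails.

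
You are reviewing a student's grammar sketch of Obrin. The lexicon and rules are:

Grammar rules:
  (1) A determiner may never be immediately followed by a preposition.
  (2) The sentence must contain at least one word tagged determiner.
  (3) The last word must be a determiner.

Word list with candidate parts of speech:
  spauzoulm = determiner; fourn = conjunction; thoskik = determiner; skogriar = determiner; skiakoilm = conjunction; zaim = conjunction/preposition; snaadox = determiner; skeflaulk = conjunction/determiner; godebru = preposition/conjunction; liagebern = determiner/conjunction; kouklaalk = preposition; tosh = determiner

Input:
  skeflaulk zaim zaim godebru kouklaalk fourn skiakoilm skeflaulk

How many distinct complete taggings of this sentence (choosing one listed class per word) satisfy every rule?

Candidates per position — 1:skeflaulk {conjunction,determiner}; 2:zaim {conjunction,preposition}; 3:zaim {conjunction,preposition}; 4:godebru {preposition,conjunction}; 5:kouklaalk {preposition}; 6:fourn {conjunction}; 7:skiakoilm {conjunction}; 8:skeflaulk {conjunction,determiner}.
There are 32 candidate sequences in total.
Checking each against the rules leaves 12 sequences.
Count = 12.

12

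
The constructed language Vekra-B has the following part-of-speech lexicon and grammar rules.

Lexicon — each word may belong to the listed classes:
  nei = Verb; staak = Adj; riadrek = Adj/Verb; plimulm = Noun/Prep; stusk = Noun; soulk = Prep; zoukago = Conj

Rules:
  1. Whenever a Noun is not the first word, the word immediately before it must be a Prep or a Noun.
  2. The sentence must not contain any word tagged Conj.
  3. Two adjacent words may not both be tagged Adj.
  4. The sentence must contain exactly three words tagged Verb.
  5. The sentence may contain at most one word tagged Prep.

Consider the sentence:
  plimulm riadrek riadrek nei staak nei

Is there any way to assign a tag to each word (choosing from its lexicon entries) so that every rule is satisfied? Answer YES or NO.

YES

Candidates per position — 1:plimulm {Noun,Prep}; 2:riadrek {Adj,Verb}; 3:riadrek {Adj,Verb}; 4:nei {Verb}; 5:staak {Adj}; 6:nei {Verb}.
One satisfying assignment: Prep Verb Adj Verb Adj Verb.
Rule-by-rule: rule 1 holds; rule 2 holds; rule 3 holds; rule 4 holds; rule 5 holds.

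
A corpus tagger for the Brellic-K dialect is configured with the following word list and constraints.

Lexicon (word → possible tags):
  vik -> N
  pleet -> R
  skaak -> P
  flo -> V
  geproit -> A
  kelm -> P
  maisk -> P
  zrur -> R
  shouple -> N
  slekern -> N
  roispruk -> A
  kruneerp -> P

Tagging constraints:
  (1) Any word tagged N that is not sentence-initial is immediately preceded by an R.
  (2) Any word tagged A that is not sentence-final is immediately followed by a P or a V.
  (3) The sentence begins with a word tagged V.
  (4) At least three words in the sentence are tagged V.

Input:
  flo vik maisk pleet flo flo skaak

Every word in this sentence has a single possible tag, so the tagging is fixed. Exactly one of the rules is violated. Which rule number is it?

1

Fixed tagging: V N P R V V P.
Applying the rules: R1 fails, R2 ok, R3 ok, R4 ok.
Only rule 1 fails.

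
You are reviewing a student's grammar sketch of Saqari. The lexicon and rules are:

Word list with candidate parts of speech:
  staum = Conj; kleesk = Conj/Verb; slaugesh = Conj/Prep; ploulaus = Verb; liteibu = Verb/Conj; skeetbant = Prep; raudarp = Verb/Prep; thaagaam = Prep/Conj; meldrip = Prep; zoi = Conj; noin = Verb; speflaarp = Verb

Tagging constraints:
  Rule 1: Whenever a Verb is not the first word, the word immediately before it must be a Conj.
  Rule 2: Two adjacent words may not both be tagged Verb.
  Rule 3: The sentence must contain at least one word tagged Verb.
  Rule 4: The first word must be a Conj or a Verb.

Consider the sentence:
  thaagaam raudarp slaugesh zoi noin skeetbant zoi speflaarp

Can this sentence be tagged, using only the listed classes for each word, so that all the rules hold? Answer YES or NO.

Candidates per position — 1:thaagaam {Prep,Conj}; 2:raudarp {Verb,Prep}; 3:slaugesh {Conj,Prep}; 4:zoi {Conj}; 5:noin {Verb}; 6:skeetbant {Prep}; 7:zoi {Conj}; 8:speflaarp {Verb}.
One satisfying assignment: Conj Verb Conj Conj Verb Prep Conj Verb.
Rule-by-rule: rule 1 holds; rule 2 holds; rule 3 holds; rule 4 holds.

YES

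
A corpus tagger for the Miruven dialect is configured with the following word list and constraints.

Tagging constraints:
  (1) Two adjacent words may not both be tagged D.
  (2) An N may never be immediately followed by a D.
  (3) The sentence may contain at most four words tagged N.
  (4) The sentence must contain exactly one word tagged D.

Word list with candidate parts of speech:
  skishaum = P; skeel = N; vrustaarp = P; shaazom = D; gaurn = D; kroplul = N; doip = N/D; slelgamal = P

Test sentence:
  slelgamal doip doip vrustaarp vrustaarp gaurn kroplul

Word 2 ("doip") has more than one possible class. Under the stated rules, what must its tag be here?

Candidates per position — 1:slelgamal {P}; 2:doip {N,D}; 3:doip {N,D}; 4:vrustaarp {P}; 5:vrustaarp {P}; 6:gaurn {D}; 7:kroplul {N}.
Position 2: tagging it D would leave rule 4 unsatisfiable, so it must be N.
Position 3: tagging it D would leave rule 2 unsatisfiable, so it must be N.
The only consistent sequence is: P N N P P D N.
Verifying each rule — rule 1 ✓; rule 2 ✓; rule 3 ✓; rule 4 ✓.

N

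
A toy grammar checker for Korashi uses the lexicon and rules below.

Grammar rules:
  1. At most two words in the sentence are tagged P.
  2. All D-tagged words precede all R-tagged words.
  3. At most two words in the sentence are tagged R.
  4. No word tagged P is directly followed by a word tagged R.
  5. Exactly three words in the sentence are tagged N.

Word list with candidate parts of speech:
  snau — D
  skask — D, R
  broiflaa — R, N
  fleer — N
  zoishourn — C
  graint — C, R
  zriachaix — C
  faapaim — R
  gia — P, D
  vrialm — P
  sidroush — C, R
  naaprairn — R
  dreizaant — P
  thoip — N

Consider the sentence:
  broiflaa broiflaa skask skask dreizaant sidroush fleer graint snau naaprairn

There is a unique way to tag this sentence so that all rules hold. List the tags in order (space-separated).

N N D D P C N C D R

Candidates per position — 1:broiflaa {R,N}; 2:broiflaa {R,N}; 3:skask {D,R}; 4:skask {D,R}; 5:dreizaant {P}; 6:sidroush {C,R}; 7:fleer {N}; 8:graint {C,R}; 9:snau {D}; 10:naaprairn {R}.
If word 1 were R, no tagging could satisfy rule 2; so word 1 is N.
If word 2 were R, no tagging could satisfy rule 2; so word 2 is N.
If word 3 were R, no tagging could satisfy rule 2; so word 3 is D.
If word 4 were R, no tagging could satisfy rule 2; so word 4 is D.
If word 6 were R, no tagging could satisfy rule 2; so word 6 is C.
If word 8 were R, no tagging could satisfy rule 2; so word 8 is C.
The only consistent sequence is: N N D D P C N C D R.
Verifying each rule — rule 1 ok; rule 2 ok; rule 3 ok; rule 4 ok; rule 5 ok.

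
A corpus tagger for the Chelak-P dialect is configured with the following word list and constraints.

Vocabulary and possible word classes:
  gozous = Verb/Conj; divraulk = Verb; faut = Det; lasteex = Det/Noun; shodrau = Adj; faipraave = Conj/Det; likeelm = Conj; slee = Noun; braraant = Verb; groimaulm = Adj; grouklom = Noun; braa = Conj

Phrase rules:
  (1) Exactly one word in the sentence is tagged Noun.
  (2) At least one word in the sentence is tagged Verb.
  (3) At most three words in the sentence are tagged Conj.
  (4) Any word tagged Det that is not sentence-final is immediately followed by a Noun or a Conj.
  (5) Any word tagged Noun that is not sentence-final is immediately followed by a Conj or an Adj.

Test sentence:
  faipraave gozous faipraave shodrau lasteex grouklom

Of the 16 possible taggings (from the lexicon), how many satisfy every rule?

1

Candidates per position — 1:faipraave {Conj,Det}; 2:gozous {Verb,Conj}; 3:faipraave {Conj,Det}; 4:shodrau {Adj}; 5:lasteex {Det,Noun}; 6:grouklom {Noun}.
There are 16 candidate sequences in total.
The sequences that satisfy every rule: Conj Verb Conj Adj Det Noun.
Count = 1.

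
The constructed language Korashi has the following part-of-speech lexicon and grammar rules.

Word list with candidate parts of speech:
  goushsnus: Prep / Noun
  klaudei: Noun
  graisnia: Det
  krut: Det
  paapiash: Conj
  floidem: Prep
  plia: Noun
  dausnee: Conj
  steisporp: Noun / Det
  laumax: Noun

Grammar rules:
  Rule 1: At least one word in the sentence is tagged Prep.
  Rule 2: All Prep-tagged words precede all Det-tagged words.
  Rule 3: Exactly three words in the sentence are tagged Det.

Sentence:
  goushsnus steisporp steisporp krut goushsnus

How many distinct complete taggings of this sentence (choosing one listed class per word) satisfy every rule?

1

Candidates per position — 1:goushsnus {Prep,Noun}; 2:steisporp {Noun,Det}; 3:steisporp {Noun,Det}; 4:krut {Det}; 5:goushsnus {Prep,Noun}.
There are 16 candidate sequences in total.
The sequences that satisfy every rule: Prep Det Det Det Noun.
Count = 1.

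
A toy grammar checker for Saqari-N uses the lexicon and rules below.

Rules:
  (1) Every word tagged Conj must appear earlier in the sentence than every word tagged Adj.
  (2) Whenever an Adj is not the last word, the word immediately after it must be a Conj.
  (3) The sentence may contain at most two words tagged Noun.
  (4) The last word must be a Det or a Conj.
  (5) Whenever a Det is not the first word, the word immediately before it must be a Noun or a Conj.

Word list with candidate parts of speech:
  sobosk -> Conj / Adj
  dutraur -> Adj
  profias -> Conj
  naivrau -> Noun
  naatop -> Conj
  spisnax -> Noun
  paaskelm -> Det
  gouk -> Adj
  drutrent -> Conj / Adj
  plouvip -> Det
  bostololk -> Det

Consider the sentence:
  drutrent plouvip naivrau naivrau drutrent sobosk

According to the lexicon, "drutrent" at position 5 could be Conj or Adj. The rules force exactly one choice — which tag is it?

Candidates per position — 1:drutrent {Conj,Adj}; 2:plouvip {Det}; 3:naivrau {Noun}; 4:naivrau {Noun}; 5:drutrent {Conj,Adj}; 6:sobosk {Conj,Adj}.
Position 1: Adj is ruled out by rule 2; that leaves Conj.
Position 6: Adj is ruled out by rule 4; that leaves Conj.
Position 5: Adj is ruled out by rule 1; that leaves Conj.
So the tagging must be: Conj Det Noun Noun Conj Conj.
Rule-by-rule: rule 1 holds; rule 2 holds; rule 3 holds; rule 4 holds; rule 5 holds.

Conj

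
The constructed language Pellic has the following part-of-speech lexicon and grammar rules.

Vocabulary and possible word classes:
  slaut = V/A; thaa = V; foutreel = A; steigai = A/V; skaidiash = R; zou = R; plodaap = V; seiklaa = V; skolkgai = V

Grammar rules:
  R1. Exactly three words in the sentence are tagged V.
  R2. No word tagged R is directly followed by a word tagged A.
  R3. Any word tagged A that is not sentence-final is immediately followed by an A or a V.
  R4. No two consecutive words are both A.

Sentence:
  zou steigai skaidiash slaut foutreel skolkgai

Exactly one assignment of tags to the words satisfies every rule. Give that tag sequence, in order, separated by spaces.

Candidates per position — 1:zou {R}; 2:steigai {A,V}; 3:skaidiash {R}; 4:slaut {V,A}; 5:foutreel {A}; 6:skolkgai {V}.
Word 2 cannot be A — rule 1 would then fail for every completion. It is V.
Word 4 cannot be A — rule 1 would then fail for every completion. It is V.
So the tagging must be: R V R V A V.
Rule-by-rule: rule 1 satisfied; rule 2 satisfied; rule 3 satisfied; rule 4 satisfied.

R V R V A V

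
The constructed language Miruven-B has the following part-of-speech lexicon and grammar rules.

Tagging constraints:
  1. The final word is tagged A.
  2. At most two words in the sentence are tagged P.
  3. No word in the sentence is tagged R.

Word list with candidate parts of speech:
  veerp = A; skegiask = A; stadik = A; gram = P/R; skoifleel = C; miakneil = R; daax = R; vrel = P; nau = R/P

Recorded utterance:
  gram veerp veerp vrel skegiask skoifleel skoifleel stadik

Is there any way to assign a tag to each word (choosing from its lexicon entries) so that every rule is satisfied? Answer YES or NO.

Candidates per position — 1:gram {P,R}; 2:veerp {A}; 3:veerp {A}; 4:vrel {P}; 5:skegiask {A}; 6:skoifleel {C}; 7:skoifleel {C}; 8:stadik {A}.
One satisfying assignment: P A A P A C C A.
Check: rule 1 ok; rule 2 ok; rule 3 ok.

YES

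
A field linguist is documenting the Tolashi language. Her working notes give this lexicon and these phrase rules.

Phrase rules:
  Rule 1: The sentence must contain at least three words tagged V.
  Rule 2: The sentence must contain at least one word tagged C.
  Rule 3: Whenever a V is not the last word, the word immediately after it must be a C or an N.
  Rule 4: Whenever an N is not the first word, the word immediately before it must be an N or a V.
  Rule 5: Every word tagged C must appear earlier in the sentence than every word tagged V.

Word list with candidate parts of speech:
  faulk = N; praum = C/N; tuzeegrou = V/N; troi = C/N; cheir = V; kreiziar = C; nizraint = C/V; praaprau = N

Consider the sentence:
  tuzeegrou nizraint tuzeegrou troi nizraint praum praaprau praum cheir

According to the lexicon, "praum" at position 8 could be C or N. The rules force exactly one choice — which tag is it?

N

Candidates per position — 1:tuzeegrou {V,N}; 2:nizraint {C,V}; 3:tuzeegrou {V,N}; 4:troi {C,N}; 5:nizraint {C,V}; 6:praum {C,N}; 7:praaprau {N}; 8:praum {C,N}; 9:cheir {V}.
At position 5, choosing C makes rule 4 impossible to satisfy; hence V.
At position 6, choosing C makes rule 4 impossible to satisfy; hence N.
At position 8, choosing C makes rule 5 impossible to satisfy; hence N.
The remaining ambiguous positions (1, 2, 3, 4) are resolved jointly — only one combination satisfies every rule.
That leaves exactly one tagging: N C V N V N N N V.
Checking: rule 1 satisfied; rule 2 satisfied; rule 3 satisfied; rule 4 satisfied; rule 5 satisfied.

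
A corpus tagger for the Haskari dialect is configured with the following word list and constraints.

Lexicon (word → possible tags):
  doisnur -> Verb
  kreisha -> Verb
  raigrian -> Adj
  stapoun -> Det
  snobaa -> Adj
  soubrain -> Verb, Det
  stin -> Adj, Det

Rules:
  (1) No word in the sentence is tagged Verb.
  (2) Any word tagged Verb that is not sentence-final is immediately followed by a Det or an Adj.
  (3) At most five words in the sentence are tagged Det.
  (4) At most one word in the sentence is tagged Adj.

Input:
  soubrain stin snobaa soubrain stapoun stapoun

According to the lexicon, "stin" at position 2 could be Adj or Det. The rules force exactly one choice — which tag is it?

Candidates per position — 1:soubrain {Verb,Det}; 2:stin {Adj,Det}; 3:snobaa {Adj}; 4:soubrain {Verb,Det}; 5:stapoun {Det}; 6:stapoun {Det}.
If word 1 were Verb, no tagging could satisfy rule 1; so word 1 is Det.
If word 2 were Adj, no tagging could satisfy rule 4; so word 2 is Det.
If word 4 were Verb, no tagging could satisfy rule 1; so word 4 is Det.
The only consistent sequence is: Det Det Adj Det Det Det.
Verifying each rule — rule 1 satisfied; rule 2 satisfied; rule 3 satisfied; rule 4 satisfied.

Det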